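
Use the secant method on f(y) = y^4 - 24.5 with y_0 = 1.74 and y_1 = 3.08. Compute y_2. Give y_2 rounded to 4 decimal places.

f(y_0) = -15.333638, f(y_1) = 65.491785
y_2 = 3.080000 - (65.491785)·(3.080000 - 1.740000)/(65.491785 - (-15.333638)) = 1.994215; f(y_2) = -8.684303

1.9942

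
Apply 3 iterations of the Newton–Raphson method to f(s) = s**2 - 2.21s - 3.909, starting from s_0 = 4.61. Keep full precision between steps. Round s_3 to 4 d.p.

3.3700

f'(s) = 2s - 2.21
s_0 = 4.610000: f = 7.155000, f' = 7.010000 → s_1 = 4.610000 - (7.155000)/(7.010000) = 3.589315
s_1 = 3.589315: f = 1.041797, f' = 4.968631 → s_2 = 3.589315 - (1.041797)/(4.968631) = 3.379640
s_2 = 3.379640: f = 0.043964, f' = 4.549281 → s_3 = 3.379640 - (0.043964)/(4.549281) = 3.369976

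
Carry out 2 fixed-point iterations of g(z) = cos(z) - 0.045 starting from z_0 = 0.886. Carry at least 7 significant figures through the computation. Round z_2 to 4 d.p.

z_1 = g(0.886000) = 0.587515
z_2 = g(0.587515) = 0.787321

0.7873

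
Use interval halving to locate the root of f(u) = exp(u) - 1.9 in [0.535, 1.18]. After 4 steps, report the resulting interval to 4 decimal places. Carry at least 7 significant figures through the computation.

f(0.535000) = -0.192552, f(1.180000) = 1.354374 (opposite signs)
step 1: m = 0.857500, f(m) = 0.457260 > 0 → root in [0.535000, 0.857500]
step 2: m = 0.696250, f(m) = 0.106215 > 0 → root in [0.535000, 0.696250]
step 3: m = 0.615625, f(m) = -0.049187 < 0 → root in [0.615625, 0.696250]
step 4: m = 0.655938, f(m) = 0.026948 > 0 → root in [0.615625, 0.655938]

[0.6156, 0.6559]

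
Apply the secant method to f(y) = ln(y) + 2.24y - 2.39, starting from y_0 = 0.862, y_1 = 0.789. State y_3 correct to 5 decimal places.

1.04626

f(y_0) = -0.607620, f(y_1) = -0.859629
y_2 = 0.789000 - (-0.859629)·(0.789000 - 0.862000)/(-0.859629 - (-0.607620)) = 1.038011; f(y_2) = -0.027550
y_3 = 1.038011 - (-0.027550)·(1.038011 - 0.789000)/(-0.027550 - (-0.859629)) = 1.046255; f(y_3) = -0.001170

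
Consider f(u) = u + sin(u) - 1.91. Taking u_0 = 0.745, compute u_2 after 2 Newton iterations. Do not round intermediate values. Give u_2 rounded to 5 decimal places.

1.04494

f'(u) = 1 + cos(u)
u_0 = 0.745000: f = -0.487028, f' = 1.735088 → u_1 = 0.745000 - (-0.487028)/(1.735088) = 1.025694
u_1 = 1.025694: f = -0.029232, f' = 1.518506 → u_2 = 1.025694 - (-0.029232)/(1.518506) = 1.044944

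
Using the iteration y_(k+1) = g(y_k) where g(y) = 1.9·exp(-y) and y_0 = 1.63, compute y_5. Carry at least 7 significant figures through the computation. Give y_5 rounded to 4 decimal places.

y_1 = g(1.630000) = 0.372266
y_2 = g(0.372266) = 1.309424
y_3 = g(1.309424) = 0.512953
y_4 = g(0.512953) = 1.137577
y_5 = g(1.137577) = 0.609130

0.6091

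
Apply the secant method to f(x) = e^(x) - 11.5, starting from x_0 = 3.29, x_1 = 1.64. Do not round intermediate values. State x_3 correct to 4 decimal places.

f(x_0) = 15.342864, f(x_1) = -6.344830
x_2 = 1.640000 - (-6.344830)·(1.640000 - 3.290000)/(-6.344830 - (15.342864)) = 2.122715; f(x_2) = -3.146215
x_3 = 2.122715 - (-3.146215)·(2.122715 - 1.640000)/(-3.146215 - (-6.344830)) = 2.597521; f(x_3) = 1.930409

2.5975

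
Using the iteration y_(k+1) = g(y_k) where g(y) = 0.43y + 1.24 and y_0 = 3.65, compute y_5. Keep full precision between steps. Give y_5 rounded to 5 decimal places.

2.19712

y_1 = g(3.650000) = 2.809500
y_2 = g(2.809500) = 2.448085
y_3 = g(2.448085) = 2.292677
y_4 = g(2.292677) = 2.225851
y_5 = g(2.225851) = 2.197116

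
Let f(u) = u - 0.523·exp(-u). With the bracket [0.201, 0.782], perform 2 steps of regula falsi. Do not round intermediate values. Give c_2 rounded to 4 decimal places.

f(0.201000) = -0.226768, f(0.782000) = 0.542733
step 1: c = 0.372218, f(c) = 0.011764 > 0 → new bracket [0.201000, 0.372218]
step 2: c = 0.363774, f(c) = 0.000263 > 0 → new bracket [0.201000, 0.363774]

0.3638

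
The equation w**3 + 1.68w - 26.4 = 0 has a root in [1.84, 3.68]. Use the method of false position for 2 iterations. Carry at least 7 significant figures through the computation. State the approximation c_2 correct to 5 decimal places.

False-position update: c = (a·f(b) − b·f(a))/(f(b) − f(a)); replace the endpoint whose sign matches f(c).
f(1.840000) = -17.079296, f(3.680000) = 29.618432
step 1: c = 2.512964, f(c) = -6.308876 < 0 → new bracket [2.512964, 3.680000]
step 2: c = 2.717897, f(c) = -1.756923 < 0 → new bracket [2.717897, 3.680000]

2.71790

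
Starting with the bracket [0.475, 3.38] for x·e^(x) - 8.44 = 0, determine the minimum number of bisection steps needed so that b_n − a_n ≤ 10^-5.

Initial width b − a = 3.38 − 0.475 = 2.905000.
After n steps the width is (b−a)/2^n; need (b−a)/2^n ≤ 10^-5.
So n ≥ log₂(2.905000/10^-5) = log₂(290500.0000) ≈ 18.1482.
Hence n = 19.

19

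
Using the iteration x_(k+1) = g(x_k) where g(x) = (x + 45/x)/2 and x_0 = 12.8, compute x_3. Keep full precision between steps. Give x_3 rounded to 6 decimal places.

6.709417

x_1 = g(12.800000) = 8.157813
x_2 = g(8.157813) = 6.836999
x_3 = g(6.836999) = 6.709417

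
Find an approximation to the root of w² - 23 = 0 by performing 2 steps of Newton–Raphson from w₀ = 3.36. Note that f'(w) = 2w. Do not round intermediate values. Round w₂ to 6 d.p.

w_0 = 3.360000: f = -11.710400, f' = 6.720000 → w_1 = 3.360000 - (-11.710400)/(6.720000) = 5.102619
w_1 = 5.102619: f = 3.036721, f' = 10.205238 → w_2 = 5.102619 - (3.036721)/(10.205238) = 4.805054

4.805054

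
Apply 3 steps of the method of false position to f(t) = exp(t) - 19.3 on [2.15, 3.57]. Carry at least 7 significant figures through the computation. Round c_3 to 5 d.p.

2.94091

False-position update: c = (a·f(b) − b·f(a))/(f(b) − f(a)); replace the endpoint whose sign matches f(c).
f(2.150000) = -10.715142, f(3.570000) = 16.216593
step 1: c = 2.714966, f(c) = -4.195911 < 0 → new bracket [2.714966, 3.570000]
step 2: c = 2.890723, f(c) = -1.293678 < 0 → new bracket [2.890723, 3.570000]
step 3: c = 2.940909, f(c) = -0.366958 < 0 → new bracket [2.940909, 3.570000]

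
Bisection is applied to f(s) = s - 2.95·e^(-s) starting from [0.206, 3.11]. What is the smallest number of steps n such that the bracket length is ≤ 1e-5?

Initial width b − a = 3.11 − 0.206 = 2.904000.
After n steps the width is (b−a)/2^n; need (b−a)/2^n ≤ 1e-5.
So n ≥ log₂(2.904000/1e-5) = log₂(290400.0000) ≈ 18.1477.
Hence n = 19.

19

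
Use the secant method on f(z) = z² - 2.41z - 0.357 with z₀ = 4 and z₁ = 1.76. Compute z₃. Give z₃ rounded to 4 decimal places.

2.7234

f(z_0) = 6.003000, f(z_1) = -1.501000
z_2 = 1.760000 - (-1.501000)·(1.760000 - 4.000000)/(-1.501000 - (6.003000)) = 2.208060; f(z_2) = -0.802896
z_3 = 2.208060 - (-0.802896)·(2.208060 - 1.760000)/(-0.802896 - (-1.501000)) = 2.723378; f(z_3) = 0.496446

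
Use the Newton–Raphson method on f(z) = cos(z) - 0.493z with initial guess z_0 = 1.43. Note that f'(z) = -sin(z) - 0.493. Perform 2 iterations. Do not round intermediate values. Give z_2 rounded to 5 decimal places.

z_0 = 1.430000: f = -0.564658, f' = -1.483105 → z_1 = 1.430000 - (-0.564658)/(-1.483105) = 1.049273
z_1 = 1.049273: f = -0.019090, f' = -1.360061 → z_2 = 1.049273 - (-0.019090)/(-1.360061) = 1.035237

1.03524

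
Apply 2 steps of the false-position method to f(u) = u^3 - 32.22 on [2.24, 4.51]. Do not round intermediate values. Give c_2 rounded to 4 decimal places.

3.0630

False-position update: c = (a·f(b) − b·f(a))/(f(b) − f(a)); replace the endpoint whose sign matches f(c).
f(2.240000) = -20.980576, f(4.510000) = 59.513851
step 1: c = 2.831667, f(c) = -9.514733 < 0 → new bracket [2.831667, 4.510000]
step 2: c = 3.063004, f(c) = -3.482903 < 0 → new bracket [3.063004, 4.510000]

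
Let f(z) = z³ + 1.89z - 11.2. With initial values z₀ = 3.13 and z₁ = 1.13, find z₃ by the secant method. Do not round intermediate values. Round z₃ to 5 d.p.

f(z_0) = 25.379997, f(z_1) = -7.621403
z_2 = 1.130000 - (-7.621403)·(1.130000 - 3.130000)/(-7.621403 - (25.379997)) = 1.591884; f(z_2) = -4.157358
z_3 = 1.591884 - (-4.157358)·(1.591884 - 1.130000)/(-4.157358 - (-7.621403)) = 2.146211; f(z_3) = 2.742265

2.14621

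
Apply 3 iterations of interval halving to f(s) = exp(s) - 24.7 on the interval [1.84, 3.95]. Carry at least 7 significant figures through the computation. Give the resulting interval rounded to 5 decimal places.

[3.15875, 3.42250]

f(1.840000) = -18.403462, f(3.950000) = 27.235367 (opposite signs)
step 1: m = 2.895000, f(m) = -6.616499 < 0 → root in [2.895000, 3.950000]
step 2: m = 3.422500, f(m) = 5.945934 > 0 → root in [2.895000, 3.422500]
step 3: m = 3.158750, f(m) = -1.158849 < 0 → root in [3.158750, 3.422500]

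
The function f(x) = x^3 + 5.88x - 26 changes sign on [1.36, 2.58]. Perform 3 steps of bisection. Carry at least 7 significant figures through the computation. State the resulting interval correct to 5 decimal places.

[2.27500, 2.42750]

f(1.360000) = -15.487744, f(2.580000) = 6.343912 (opposite signs)
step 1: m = 1.970000, f(m) = -6.771027 < 0 → root in [1.970000, 2.580000]
step 2: m = 2.275000, f(m) = -0.848453 < 0 → root in [2.275000, 2.580000]
step 3: m = 2.427500, f(m) = 2.578366 > 0 → root in [2.275000, 2.427500]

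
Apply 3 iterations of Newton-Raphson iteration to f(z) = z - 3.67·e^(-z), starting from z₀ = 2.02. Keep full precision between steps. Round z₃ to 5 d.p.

1.15557

f'(z) = 1 + 3.67·e^(-z)
z_0 = 2.020000: f = 1.533154, f' = 1.486846 → z_1 = 2.020000 - (1.533154)/(1.486846) = 0.988854
z_1 = 0.988854: f = -0.376395, f' = 2.365250 → z_2 = 0.988854 - (-0.376395)/(2.365250) = 1.147990
z_2 = 1.147990: f = -0.016405, f' = 2.164395 → z_3 = 1.147990 - (-0.016405)/(2.164395) = 1.155569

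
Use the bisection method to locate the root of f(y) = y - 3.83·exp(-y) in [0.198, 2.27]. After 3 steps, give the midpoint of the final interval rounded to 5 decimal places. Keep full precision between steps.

1.10450

f(0.198000) = -2.944017, f(2.270000) = 1.874314 (opposite signs)
step 1: m = 1.234000, f(m) = 0.118988 > 0 → root in [0.198000, 1.234000]
step 2: m = 0.716000, f(m) = -1.155733 < 0 → root in [0.716000, 1.234000]
step 3: m = 0.975000, f(m) = -0.469647 < 0 → root in [0.975000, 1.234000]
Midpoint of [0.975000, 1.234000] = 1.104500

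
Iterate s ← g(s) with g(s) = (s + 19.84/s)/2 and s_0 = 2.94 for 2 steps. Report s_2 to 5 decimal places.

s_1 = g(2.940000) = 4.844150
s_2 = g(4.844150) = 4.469906

4.46991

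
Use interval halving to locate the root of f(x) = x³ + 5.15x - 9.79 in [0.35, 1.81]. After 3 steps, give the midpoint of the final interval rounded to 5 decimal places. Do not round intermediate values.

1.35375

f(0.350000) = -7.944625, f(1.810000) = 5.461241 (opposite signs)
step 1: m = 1.080000, f(m) = -2.968288 < 0 → root in [1.080000, 1.810000]
step 2: m = 1.445000, f(m) = 0.668946 > 0 → root in [1.080000, 1.445000]
step 3: m = 1.262500, f(m) = -1.275818 < 0 → root in [1.262500, 1.445000]
Midpoint of [1.262500, 1.445000] = 1.353750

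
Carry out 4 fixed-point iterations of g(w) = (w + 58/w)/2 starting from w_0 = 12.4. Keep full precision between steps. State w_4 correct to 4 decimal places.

w_1 = g(12.400000) = 8.538710
w_2 = g(8.538710) = 7.665653
w_3 = g(7.665653) = 7.615935
w_4 = g(7.615935) = 7.615773

7.6158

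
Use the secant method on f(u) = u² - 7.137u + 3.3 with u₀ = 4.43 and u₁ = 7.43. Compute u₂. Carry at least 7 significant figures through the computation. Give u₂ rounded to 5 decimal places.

f(u_0) = -8.692010, f(u_1) = 5.476990
u_2 = 7.430000 - (5.476990)·(7.430000 - 4.430000)/(5.476990 - (-8.692010)) = 6.270358; f(u_2) = -2.134157

6.27036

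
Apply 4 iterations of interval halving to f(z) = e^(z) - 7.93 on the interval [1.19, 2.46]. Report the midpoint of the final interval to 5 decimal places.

2.10281

f(1.190000) = -4.642919, f(2.460000) = 3.774812 (opposite signs)
step 1: m = 1.825000, f(m) = -1.727205 < 0 → root in [1.825000, 2.460000]
step 2: m = 2.142500, f(m) = 0.590713 > 0 → root in [1.825000, 2.142500]
step 3: m = 1.983750, f(m) = -0.660046 < 0 → root in [1.983750, 2.142500]
step 4: m = 2.063125, f(m) = -0.059473 < 0 → root in [2.063125, 2.142500]
Midpoint of [2.063125, 2.142500] = 2.102813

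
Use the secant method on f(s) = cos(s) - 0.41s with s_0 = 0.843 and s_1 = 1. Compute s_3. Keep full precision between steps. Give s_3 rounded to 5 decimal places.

f(s_0) = 0.319596, f(s_1) = 0.130302
s_2 = 1.000000 - (0.130302)·(1.000000 - 0.843000)/(0.130302 - (0.319596)) = 1.108073; f(s_2) = -0.007923
s_3 = 1.108073 - (-0.007923)·(1.108073 - 1.000000)/(-0.007923 - (0.130302)) = 1.101878; f(s_3) = 0.000151

1.10188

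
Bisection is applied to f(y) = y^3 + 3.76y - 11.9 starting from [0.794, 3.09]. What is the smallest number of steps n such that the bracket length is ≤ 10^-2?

Initial width b − a = 3.09 − 0.794 = 2.296000.
After n steps the width is (b−a)/2^n; need (b−a)/2^n ≤ 10^-2.
So n ≥ log₂(2.296000/10^-2) = log₂(229.6000) ≈ 7.8430.
Hence n = 8.

8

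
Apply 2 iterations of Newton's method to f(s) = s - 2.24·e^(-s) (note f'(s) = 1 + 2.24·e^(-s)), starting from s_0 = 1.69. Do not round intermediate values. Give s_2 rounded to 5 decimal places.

s_0 = 1.690000: f = 1.276676, f' = 1.413324 → s_1 = 1.690000 - (1.276676)/(1.413324) = 0.786685
s_1 = 0.786685: f = -0.233303, f' = 2.019988 → s_2 = 0.786685 - (-0.233303)/(2.019988) = 0.902182

0.90218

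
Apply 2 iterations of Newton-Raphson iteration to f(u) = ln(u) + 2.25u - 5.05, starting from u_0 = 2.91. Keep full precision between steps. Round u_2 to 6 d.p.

1.948035

f'(u) = 1/u + 2.25
u_0 = 2.910000: f = 2.565653, f' = 2.593643 → u_1 = 2.910000 - (2.565653)/(2.593643) = 1.920792
u_1 = 1.920792: f = -0.075482, f' = 2.770619 → u_2 = 1.920792 - (-0.075482)/(2.770619) = 1.948035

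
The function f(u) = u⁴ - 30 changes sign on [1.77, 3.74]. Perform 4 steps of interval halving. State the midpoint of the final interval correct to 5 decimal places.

2.32406

f(1.770000) = -20.184938, f(3.740000) = 165.652954 (opposite signs)
step 1: m = 2.755000, f(m) = 27.608480 > 0 → root in [1.770000, 2.755000]
step 2: m = 2.262500, f(m) = -3.796799 < 0 → root in [2.262500, 2.755000]
step 3: m = 2.508750, f(m) = 9.612253 > 0 → root in [2.262500, 2.508750]
step 4: m = 2.385625, f(m) = 2.389833 > 0 → root in [2.262500, 2.385625]
Midpoint of [2.262500, 2.385625] = 2.324063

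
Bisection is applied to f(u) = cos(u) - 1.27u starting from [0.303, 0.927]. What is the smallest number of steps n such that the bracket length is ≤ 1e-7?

Initial width b − a = 0.927 − 0.303 = 0.624000.
After n steps the width is (b−a)/2^n; need (b−a)/2^n ≤ 1e-7.
So n ≥ log₂(0.624000/1e-7) = log₂(6240000.0000) ≈ 22.5731.
Hence n = 23.

23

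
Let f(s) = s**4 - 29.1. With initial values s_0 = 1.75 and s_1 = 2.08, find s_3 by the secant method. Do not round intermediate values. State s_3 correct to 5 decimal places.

f(s_0) = -19.721094, f(s_1) = -10.382263
s_2 = 2.080000 - (-10.382263)·(2.080000 - 1.750000)/(-10.382263 - (-19.721094)) = 2.446871; f(s_2) = 6.746301
s_3 = 2.446871 - (6.746301)·(2.446871 - 2.080000)/(6.746301 - (-10.382263)) = 2.302374; f(s_3) = -1.000170

2.30237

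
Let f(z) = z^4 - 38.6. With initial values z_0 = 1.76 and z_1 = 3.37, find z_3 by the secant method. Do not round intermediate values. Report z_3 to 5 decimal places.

2.34590

Secant update: z_(k+1) = z_k − f(z_k)·(z_k − z_(k-1))/(f(z_k) − f(z_(k-1))).
f(z_0) = -29.004874, f(z_1) = 90.379178
z_2 = 3.370000 - (90.379178)·(3.370000 - 1.760000)/(90.379178 - (-29.004874)) = 2.151156; f(z_2) = -17.186482
z_3 = 2.151156 - (-17.186482)·(2.151156 - 3.370000)/(-17.186482 - (90.379178)) = 2.345899; f(z_3) = -8.314314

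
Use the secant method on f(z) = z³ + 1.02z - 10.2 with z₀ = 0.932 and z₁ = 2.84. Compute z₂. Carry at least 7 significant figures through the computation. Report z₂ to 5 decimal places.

f(z_0) = -8.439802, f(z_1) = 15.603104
z_2 = 2.840000 - (15.603104)·(2.840000 - 0.932000)/(15.603104 - (-8.439802)) = 1.601767; f(z_2) = -4.456613

1.60177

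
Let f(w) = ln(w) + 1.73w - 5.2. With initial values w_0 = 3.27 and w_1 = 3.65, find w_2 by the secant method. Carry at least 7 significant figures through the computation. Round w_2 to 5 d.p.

2.45690

f(w_0) = 1.641890, f(w_1) = 2.409227
w_2 = 3.650000 - (2.409227)·(3.650000 - 3.270000)/(2.409227 - (1.641890)) = 2.456905; f(w_2) = -0.050652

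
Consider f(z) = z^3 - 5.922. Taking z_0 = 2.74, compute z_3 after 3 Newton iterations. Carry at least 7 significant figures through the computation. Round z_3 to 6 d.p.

Newton update: z ← z − f(z)/f'(z).
f'(z) = 3z^2
z_0 = 2.740000: f = 14.648824, f' = 22.522800 → z_1 = 2.740000 - (14.648824)/(22.522800) = 2.089600
z_1 = 2.089600: f = 3.202091, f' = 13.099287 → z_2 = 2.089600 - (3.202091)/(13.099287) = 1.845152
z_2 = 1.845152: f = 0.359983, f' = 10.213763 → z_3 = 1.845152 - (0.359983)/(10.213763) = 1.809908

1.809908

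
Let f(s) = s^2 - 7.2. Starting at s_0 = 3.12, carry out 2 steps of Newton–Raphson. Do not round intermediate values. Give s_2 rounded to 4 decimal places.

2.6835

Newton update: s ← s − f(s)/f'(s).
f'(s) = 2s
s_0 = 3.120000: f = 2.534400, f' = 6.240000 → s_1 = 3.120000 - (2.534400)/(6.240000) = 2.713846
s_1 = 2.713846: f = 0.164961, f' = 5.427692 → s_2 = 2.713846 - (0.164961)/(5.427692) = 2.683454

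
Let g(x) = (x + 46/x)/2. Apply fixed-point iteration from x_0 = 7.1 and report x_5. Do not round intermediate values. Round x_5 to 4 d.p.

6.7823

x_1 = g(7.100000) = 6.789437
x_2 = g(6.789437) = 6.782334
x_3 = g(6.782334) = 6.782330
x_4 = g(6.782330) = 6.782330
x_5 = g(6.782330) = 6.782330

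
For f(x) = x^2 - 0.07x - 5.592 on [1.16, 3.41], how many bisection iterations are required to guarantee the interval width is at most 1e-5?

Initial width b − a = 3.41 − 1.16 = 2.250000.
After n steps the width is (b−a)/2^n; need (b−a)/2^n ≤ 1e-5.
So n ≥ log₂(2.250000/1e-5) = log₂(225000.0000) ≈ 17.7796.
Hence n = 18.

18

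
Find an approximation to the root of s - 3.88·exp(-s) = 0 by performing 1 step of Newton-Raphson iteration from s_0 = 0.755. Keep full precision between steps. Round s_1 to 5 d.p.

f'(s) = 1 + 3.88·exp(-s)
s_0 = 0.755000: f = -1.068641, f' = 2.823641 → s_1 = 0.755000 - (-1.068641)/(2.823641) = 1.133462

1.13346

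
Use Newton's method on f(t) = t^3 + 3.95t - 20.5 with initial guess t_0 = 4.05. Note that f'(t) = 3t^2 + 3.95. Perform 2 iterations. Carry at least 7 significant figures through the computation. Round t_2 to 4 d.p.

t_0 = 4.050000: f = 61.927625, f' = 53.157500 → t_1 = 4.050000 - (61.927625)/(53.157500) = 2.885016
t_1 = 2.885016: f = 14.908723, f' = 28.919956 → t_2 = 2.885016 - (14.908723)/(28.919956) = 2.369499

2.3695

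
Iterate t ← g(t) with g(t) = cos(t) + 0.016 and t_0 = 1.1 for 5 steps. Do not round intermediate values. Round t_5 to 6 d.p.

t_1 = g(1.100000) = 0.469596
t_2 = g(0.469596) = 0.907751
t_3 = g(0.907751) = 0.631520
t_4 = g(0.631520) = 0.823131
t_5 = g(0.823131) = 0.695928

0.695928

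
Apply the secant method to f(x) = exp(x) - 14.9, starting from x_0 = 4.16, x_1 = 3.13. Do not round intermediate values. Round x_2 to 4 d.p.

Secant update: x_(k+1) = x_k − f(x_k)·(x_k − x_(k-1))/(f(x_k) − f(x_(k-1))).
f(x_0) = 49.171523, f(x_1) = 7.973980
x_2 = 3.130000 - (7.973980)·(3.130000 - 4.160000)/(7.973980 - (49.171523)) = 2.930639; f(x_2) = 3.839594

2.9306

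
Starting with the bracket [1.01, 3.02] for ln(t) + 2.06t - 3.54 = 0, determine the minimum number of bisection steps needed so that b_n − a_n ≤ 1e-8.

Initial width b − a = 3.02 − 1.01 = 2.010000.
After n steps the width is (b−a)/2^n; need (b−a)/2^n ≤ 1e-8.
So n ≥ log₂(2.010000/1e-8) = log₂(201000000.0000) ≈ 27.5826.
Hence n = 28.

28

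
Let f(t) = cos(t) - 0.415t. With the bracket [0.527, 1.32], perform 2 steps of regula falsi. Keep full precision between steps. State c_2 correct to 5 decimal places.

1.09682

f(0.527000) = 0.645615, f(1.320000) = -0.299625
step 1: c = 1.068633, f(c) = 0.037841 > 0 → new bracket [1.068633, 1.320000]
step 2: c = 1.096819, f(c) = 0.001249 > 0 → new bracket [1.096819, 1.320000]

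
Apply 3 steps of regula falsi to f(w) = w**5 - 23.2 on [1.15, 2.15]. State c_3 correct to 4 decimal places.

1.8577

f(1.150000) = -21.188643, f(2.150000) = 22.740138
step 1: c = 1.632341, f(c) = -11.610781 < 0 → new bracket [1.632341, 2.150000]
step 2: c = 1.807312, f(c) = -3.917388 < 0 → new bracket [1.807312, 2.150000]
step 3: c = 1.857671, f(c) = -1.077002 < 0 → new bracket [1.857671, 2.150000]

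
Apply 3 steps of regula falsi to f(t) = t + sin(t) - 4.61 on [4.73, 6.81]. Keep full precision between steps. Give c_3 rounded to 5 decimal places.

f(4.730000) = -0.879845, f(6.810000) = 2.702782
step 1: c = 5.240820, f(c) = -0.232779 < 0 → new bracket [5.240820, 6.810000]
step 2: c = 5.365250, f(c) = -0.039099 < 0 → new bracket [5.365250, 6.810000]
step 3: c = 5.385852, f(c) = -0.005814 < 0 → new bracket [5.385852, 6.810000]

5.38585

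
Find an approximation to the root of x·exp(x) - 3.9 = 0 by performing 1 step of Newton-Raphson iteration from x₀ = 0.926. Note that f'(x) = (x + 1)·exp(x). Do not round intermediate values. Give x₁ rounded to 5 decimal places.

x_0 = 0.926000: f = -1.562414, f' = 4.861978 → x_1 = 0.926000 - (-1.562414)/(4.861978) = 1.247353

1.24735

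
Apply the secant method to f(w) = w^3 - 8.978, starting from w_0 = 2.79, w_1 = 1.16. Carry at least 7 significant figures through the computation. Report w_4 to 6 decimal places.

f(w_0) = 12.739639, f(w_1) = -7.417104
w_2 = 1.160000 - (-7.417104)·(1.160000 - 2.790000)/(-7.417104 - (12.739639)) = 1.759793; f(w_2) = -3.528145
w_3 = 1.759793 - (-3.528145)·(1.759793 - 1.160000)/(-3.528145 - (-7.417104)) = 2.303938; f(w_3) = 3.251606
w_4 = 2.303938 - (3.251606)·(2.303938 - 1.759793)/(3.251606 - (-3.528145)) = 2.042963; f(w_4) = -0.451286

2.042963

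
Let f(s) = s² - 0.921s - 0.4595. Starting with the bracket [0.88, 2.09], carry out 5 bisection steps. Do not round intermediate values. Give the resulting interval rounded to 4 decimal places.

[1.2581, 1.2959]

f(0.880000) = -0.495580, f(2.090000) = 1.983710 (opposite signs)
step 1: m = 1.485000, f(m) = 0.378040 > 0 → root in [0.880000, 1.485000]
step 2: m = 1.182500, f(m) = -0.150276 < 0 → root in [1.182500, 1.485000]
step 3: m = 1.333750, f(m) = 0.091005 > 0 → root in [1.182500, 1.333750]
step 4: m = 1.258125, f(m) = -0.035355 < 0 → root in [1.258125, 1.333750]
step 5: m = 1.295937, f(m) = 0.026396 > 0 → root in [1.258125, 1.295937]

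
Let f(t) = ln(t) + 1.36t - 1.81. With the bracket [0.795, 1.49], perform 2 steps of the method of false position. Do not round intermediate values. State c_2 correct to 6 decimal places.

False-position update: c = (a·f(b) − b·f(a))/(f(b) − f(a)); replace the endpoint whose sign matches f(c).
f(0.795000) = -0.958213, f(1.490000) = 0.615176
step 1: c = 1.218263, f(c) = 0.044265 > 0 → new bracket [0.795000, 1.218263]
step 2: c = 1.199574, f(c) = 0.003387 > 0 → new bracket [0.795000, 1.199574]

1.199574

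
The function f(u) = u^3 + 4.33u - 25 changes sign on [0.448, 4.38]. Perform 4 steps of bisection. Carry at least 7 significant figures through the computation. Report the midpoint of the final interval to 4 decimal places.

2.5369

f(0.448000) = -22.970245, f(4.380000) = 77.993072 (opposite signs)
step 1: m = 2.414000, f(m) = -0.480046 < 0 → root in [2.414000, 4.380000]
step 2: m = 3.397000, f(m) = 28.909062 > 0 → root in [2.414000, 3.397000]
step 3: m = 2.905500, f(m) = 12.108843 > 0 → root in [2.414000, 2.905500]
step 4: m = 2.659750, f(m) = 5.332507 > 0 → root in [2.414000, 2.659750]
Midpoint of [2.414000, 2.659750] = 2.536875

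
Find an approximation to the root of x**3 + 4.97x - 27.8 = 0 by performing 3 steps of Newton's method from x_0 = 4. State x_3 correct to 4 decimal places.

f'(x) = 3x**2 + 4.97
x_0 = 4.000000: f = 56.080000, f' = 52.970000 → x_1 = 4.000000 - (56.080000)/(52.970000) = 2.941288
x_1 = 2.941288: f = 12.263784, f' = 30.923517 → x_2 = 2.941288 - (12.263784)/(30.923517) = 2.544703
x_2 = 2.544703: f = 1.325435, f' = 24.396542 → x_3 = 2.544703 - (1.325435)/(24.396542) = 2.490374

2.4904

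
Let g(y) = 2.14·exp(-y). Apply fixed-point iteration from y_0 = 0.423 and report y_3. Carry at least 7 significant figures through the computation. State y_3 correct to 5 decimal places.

y_1 = g(0.423000) = 1.401868
y_2 = g(1.401868) = 0.526733
y_3 = g(0.526733) = 1.263737

1.26374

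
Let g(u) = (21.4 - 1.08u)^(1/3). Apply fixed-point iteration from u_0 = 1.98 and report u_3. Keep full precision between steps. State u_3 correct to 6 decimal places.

u_1 = g(1.980000) = 2.680592
u_2 = g(2.680592) = 2.645023
u_3 = g(2.645023) = 2.646852

2.646852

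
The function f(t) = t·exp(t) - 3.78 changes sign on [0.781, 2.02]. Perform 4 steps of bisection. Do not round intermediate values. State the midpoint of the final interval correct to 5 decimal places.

f(0.781000) = -2.074566, f(2.020000) = 11.447416 (opposite signs)
step 1: m = 1.400500, f(m) = 1.902148 > 0 → root in [0.781000, 1.400500]
step 2: m = 1.090750, f(m) = -0.533377 < 0 → root in [1.090750, 1.400500]
step 3: m = 1.245625, f(m) = 0.548679 > 0 → root in [1.090750, 1.245625]
step 4: m = 1.168188, f(m) = -0.022924 < 0 → root in [1.168188, 1.245625]
Midpoint of [1.168188, 1.245625] = 1.206906

1.20691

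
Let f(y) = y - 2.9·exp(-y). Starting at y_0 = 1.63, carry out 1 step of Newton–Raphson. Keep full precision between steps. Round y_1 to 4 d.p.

f'(y) = 1 + 2.9·exp(-y)
y_0 = 1.630000: f = 1.061804, f' = 1.568196 → y_1 = 1.630000 - (1.061804)/(1.568196) = 0.952913

0.9529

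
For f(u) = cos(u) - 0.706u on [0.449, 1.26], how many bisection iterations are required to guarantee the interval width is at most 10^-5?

Initial width b − a = 1.26 − 0.449 = 0.811000.
After n steps the width is (b−a)/2^n; need (b−a)/2^n ≤ 10^-5.
So n ≥ log₂(0.811000/10^-5) = log₂(81100.0000) ≈ 16.3074.
Hence n = 17.

17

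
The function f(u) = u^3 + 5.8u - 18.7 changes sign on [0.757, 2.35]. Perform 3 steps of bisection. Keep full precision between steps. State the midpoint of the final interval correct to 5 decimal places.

f(0.757000) = -13.875602, f(2.350000) = 7.907875 (opposite signs)
step 1: m = 1.553500, f(m) = -5.940542 < 0 → root in [1.553500, 2.350000]
step 2: m = 1.951750, f(m) = 0.055006 > 0 → root in [1.553500, 1.951750]
step 3: m = 1.752625, f(m) = -3.151247 < 0 → root in [1.752625, 1.951750]
Midpoint of [1.752625, 1.951750] = 1.852188

1.85219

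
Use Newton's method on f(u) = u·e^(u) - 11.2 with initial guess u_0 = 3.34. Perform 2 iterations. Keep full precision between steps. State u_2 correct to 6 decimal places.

Newton update: u ← u − f(u)/f'(u).
f'(u) = (u + 1)·e^(u)
u_0 = 3.340000: f = 83.051883, f' = 122.471010 → u_1 = 3.340000 - (83.051883)/(122.471010) = 2.661865
u_1 = 2.661865: f = 26.925828, f' = 52.448804 → u_2 = 2.661865 - (26.925828)/(52.448804) = 2.148491

2.148491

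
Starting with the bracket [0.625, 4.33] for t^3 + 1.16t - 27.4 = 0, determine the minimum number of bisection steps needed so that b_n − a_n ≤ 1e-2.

Initial width b − a = 4.33 − 0.625 = 3.705000.
After n steps the width is (b−a)/2^n; need (b−a)/2^n ≤ 1e-2.
So n ≥ log₂(3.705000/1e-2) = log₂(370.5000) ≈ 8.5333.
Hence n = 9.

9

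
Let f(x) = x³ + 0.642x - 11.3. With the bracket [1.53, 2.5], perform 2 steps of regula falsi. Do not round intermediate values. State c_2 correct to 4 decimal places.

f(1.530000) = -6.736163, f(2.500000) = 5.930000
step 1: c = 2.045869, f(c) = -1.423407 < 0 → new bracket [2.045869, 2.500000]
step 2: c = 2.133775, f(c) = -0.215042 < 0 → new bracket [2.133775, 2.500000]

2.1338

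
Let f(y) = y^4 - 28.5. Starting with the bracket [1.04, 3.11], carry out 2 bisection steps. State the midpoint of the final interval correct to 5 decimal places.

2.33375

f(1.040000) = -27.330141, f(3.110000) = 65.049518 (opposite signs)
step 1: m = 2.075000, f(m) = -9.961593 < 0 → root in [2.075000, 3.110000]
step 2: m = 2.592500, f(m) = 16.672597 > 0 → root in [2.075000, 2.592500]
Midpoint of [2.075000, 2.592500] = 2.333750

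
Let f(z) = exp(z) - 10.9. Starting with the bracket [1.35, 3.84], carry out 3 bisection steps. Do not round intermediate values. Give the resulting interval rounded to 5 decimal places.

f(1.350000) = -7.042574, f(3.840000) = 35.625474 (opposite signs)
step 1: m = 2.595000, f(m) = 2.496587 > 0 → root in [1.350000, 2.595000]
step 2: m = 1.972500, f(m) = -3.711374 < 0 → root in [1.972500, 2.595000]
step 3: m = 2.283750, f(m) = -1.086588 < 0 → root in [2.283750, 2.595000]

[2.28375, 2.59500]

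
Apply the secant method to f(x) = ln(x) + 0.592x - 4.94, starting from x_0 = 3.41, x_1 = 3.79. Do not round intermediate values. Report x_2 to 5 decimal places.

5.35770

f(x_0) = -1.694568, f(x_1) = -1.363954
x_2 = 3.790000 - (-1.363954)·(3.790000 - 3.410000)/(-1.363954 - (-1.694568)) = 5.357698; f(x_2) = -0.089708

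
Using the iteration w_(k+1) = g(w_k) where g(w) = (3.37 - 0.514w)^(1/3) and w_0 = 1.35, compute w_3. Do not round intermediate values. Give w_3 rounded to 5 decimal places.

w_1 = g(1.350000) = 1.388356
w_2 = g(1.388356) = 1.384938
w_3 = g(1.384938) = 1.385243

1.38524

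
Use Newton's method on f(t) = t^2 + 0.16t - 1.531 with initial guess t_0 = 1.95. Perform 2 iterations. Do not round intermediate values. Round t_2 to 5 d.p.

1.16840

f'(t) = 2t + 0.16
t_0 = 1.950000: f = 2.583500, f' = 4.060000 → t_1 = 1.950000 - (2.583500)/(4.060000) = 1.313670
t_1 = 1.313670: f = 0.404916, f' = 2.787340 → t_2 = 1.313670 - (0.404916)/(2.787340) = 1.168400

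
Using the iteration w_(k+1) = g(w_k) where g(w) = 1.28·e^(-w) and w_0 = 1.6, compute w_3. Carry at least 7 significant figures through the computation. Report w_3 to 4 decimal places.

0.4763

w_1 = g(1.600000) = 0.258428
w_2 = g(0.258428) = 0.988499
w_3 = g(0.988499) = 0.476333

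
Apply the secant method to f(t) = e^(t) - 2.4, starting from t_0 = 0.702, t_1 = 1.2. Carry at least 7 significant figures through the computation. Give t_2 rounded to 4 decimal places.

f(t_0) = -0.382216, f(t_1) = 0.920117
t_2 = 1.200000 - (0.920117)·(1.200000 - 0.702000)/(0.920117 - (-0.382216)) = 0.848156; f(t_2) = -0.064664

0.8482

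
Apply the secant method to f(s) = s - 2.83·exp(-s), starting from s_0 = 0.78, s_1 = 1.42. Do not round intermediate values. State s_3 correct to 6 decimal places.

1.017915

f(s_0) = -0.517289, f(s_1) = 0.735949
s_2 = 1.420000 - (0.735949)·(1.420000 - 0.780000)/(0.735949 - (-0.517289)) = 1.044168; f(s_2) = 0.048051
s_3 = 1.044168 - (0.048051)·(1.044168 - 1.420000)/(0.048051 - (0.735949)) = 1.017915; f(s_3) = -0.004699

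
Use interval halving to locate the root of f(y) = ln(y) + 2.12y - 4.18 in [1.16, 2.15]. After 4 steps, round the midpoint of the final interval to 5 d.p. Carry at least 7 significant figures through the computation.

f(1.160000) = -1.572380, f(2.150000) = 1.143468 (opposite signs)
step 1: m = 1.655000, f(m) = -0.167599 < 0 → root in [1.655000, 2.150000]
step 2: m = 1.902500, f(m) = 0.496469 > 0 → root in [1.655000, 1.902500]
step 3: m = 1.778750, f(m) = 0.166861 > 0 → root in [1.655000, 1.778750]
step 4: m = 1.716875, f(m) = 0.000281 > 0 → root in [1.655000, 1.716875]
Midpoint of [1.655000, 1.716875] = 1.685937

1.68594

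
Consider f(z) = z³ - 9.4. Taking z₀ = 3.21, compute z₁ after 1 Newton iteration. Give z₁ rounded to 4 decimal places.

2.4441

Newton update: z ← z − f(z)/f'(z).
f'(z) = 3z²
z_0 = 3.210000: f = 23.676161, f' = 30.912300 → z_1 = 3.210000 - (23.676161)/(30.912300) = 2.444086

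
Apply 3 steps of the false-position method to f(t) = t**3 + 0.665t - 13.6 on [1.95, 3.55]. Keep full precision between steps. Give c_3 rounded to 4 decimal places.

2.2728

False-position update: c = (a·f(b) − b·f(a))/(f(b) − f(a)); replace the endpoint whose sign matches f(c).
f(1.950000) = -4.888375, f(3.550000) = 33.499625
step 1: c = 2.153746, f(c) = -2.177346 < 0 → new bracket [2.153746, 3.550000]
step 2: c = 2.238959, f(c) = -0.887337 < 0 → new bracket [2.238959, 3.550000]
step 3: c = 2.272789, f(c) = -0.348340 < 0 → new bracket [2.272789, 3.550000]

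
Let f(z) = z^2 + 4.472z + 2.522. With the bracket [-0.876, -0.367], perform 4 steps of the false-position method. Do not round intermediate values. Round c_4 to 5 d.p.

False-position update: c = (a·f(b) − b·f(a))/(f(b) − f(a)); replace the endpoint whose sign matches f(c).
f(-0.876000) = -0.628096, f(-0.367000) = 1.015465
step 1: c = -0.681483, f(c) = -0.061172 < 0 → new bracket [-0.681483, -0.367000]
step 2: c = -0.663615, f(c) = -0.005300 < 0 → new bracket [-0.663615, -0.367000]
step 3: c = -0.662074, f(c) = -0.000454 < 0 → new bracket [-0.662074, -0.367000]
step 4: c = -0.661942, f(c) = -0.000039 < 0 → new bracket [-0.661942, -0.367000]

-0.66194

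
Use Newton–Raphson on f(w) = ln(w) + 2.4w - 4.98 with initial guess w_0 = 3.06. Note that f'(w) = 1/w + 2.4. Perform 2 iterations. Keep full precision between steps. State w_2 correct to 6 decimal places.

w_0 = 3.060000: f = 3.482415, f' = 2.726797 → w_1 = 3.060000 - (3.482415)/(2.726797) = 1.782892
w_1 = 1.782892: f = -0.122823, f' = 2.960886 → w_2 = 1.782892 - (-0.122823)/(2.960886) = 1.824374

1.824374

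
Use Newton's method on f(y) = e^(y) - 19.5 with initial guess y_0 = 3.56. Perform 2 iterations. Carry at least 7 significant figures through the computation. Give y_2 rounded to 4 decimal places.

Newton update: y ← y − f(y)/f'(y).
f'(y) = e^(y)
y_0 = 3.560000: f = 15.663197, f' = 35.163197 → y_1 = 3.560000 - (15.663197)/(35.163197) = 3.114557
y_1 = 3.114557: f = 3.023452, f' = 22.523452 → y_2 = 3.114557 - (3.023452)/(22.523452) = 2.980321

2.9803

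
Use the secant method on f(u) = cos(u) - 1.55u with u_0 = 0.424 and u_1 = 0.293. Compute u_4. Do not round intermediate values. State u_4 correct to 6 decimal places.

Secant update: u_(k+1) = u_k − f(u_k)·(u_k − u_(k-1))/(f(u_k) − f(u_(k-1))).
f(u_0) = 0.254251, f(u_1) = 0.503232
u_2 = 0.293000 - (0.503232)·(0.293000 - 0.424000)/(0.503232 - (0.254251)) = 0.557773; f(u_2) = -0.016111
u_3 = 0.557773 - (-0.016111)·(0.557773 - 0.293000)/(-0.016111 - (0.503232)) = 0.549559; f(u_3) = 0.000939
u_4 = 0.549559 - (0.000939)·(0.549559 - 0.557773)/(0.000939 - (-0.016111)) = 0.550011; f(u_4) = 0.000001

0.550011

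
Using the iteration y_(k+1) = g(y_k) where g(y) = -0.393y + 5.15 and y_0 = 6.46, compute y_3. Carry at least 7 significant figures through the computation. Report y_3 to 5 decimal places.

3.52935

y_1 = g(6.460000) = 2.611220
y_2 = g(2.611220) = 4.123791
y_3 = g(4.123791) = 3.529350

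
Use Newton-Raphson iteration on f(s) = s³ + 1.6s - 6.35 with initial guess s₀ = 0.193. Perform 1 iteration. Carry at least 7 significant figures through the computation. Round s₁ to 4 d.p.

3.7181

Newton update: s ← s − f(s)/f'(s).
f'(s) = 3s² + 1.6
s_0 = 0.193000: f = -6.034011, f' = 1.711747 → s_1 = 0.193000 - (-6.034011)/(1.711747) = 3.718060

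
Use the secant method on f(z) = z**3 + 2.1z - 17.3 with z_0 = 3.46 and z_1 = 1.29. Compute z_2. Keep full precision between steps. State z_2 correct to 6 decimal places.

1.906082

f(z_0) = 31.387736, f(z_1) = -12.444311
z_2 = 1.290000 - (-12.444311)·(1.290000 - 3.460000)/(-12.444311 - (31.387736)) = 1.906082; f(z_2) = -6.372143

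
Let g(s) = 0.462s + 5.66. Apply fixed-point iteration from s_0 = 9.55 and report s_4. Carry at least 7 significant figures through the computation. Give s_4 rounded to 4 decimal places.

s_1 = g(9.550000) = 10.072100
s_2 = g(10.072100) = 10.313310
s_3 = g(10.313310) = 10.424749
s_4 = g(10.424749) = 10.476234

10.4762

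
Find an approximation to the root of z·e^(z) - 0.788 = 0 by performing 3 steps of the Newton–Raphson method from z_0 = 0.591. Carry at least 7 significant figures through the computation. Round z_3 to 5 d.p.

0.48511

Newton update: z ← z − f(z)/f'(z).
f'(z) = (z + 1)·e^(z)
z_0 = 0.591000: f = 0.279224, f' = 2.873017 → z_1 = 0.591000 - (0.279224)/(2.873017) = 0.493812
z_1 = 0.493812: f = 0.021135, f' = 2.447685 → z_2 = 0.493812 - (0.021135)/(2.447685) = 0.485177
z_2 = 0.485177: f = 0.000152, f' = 2.412614 → z_3 = 0.485177 - (0.000152)/(2.412614) = 0.485114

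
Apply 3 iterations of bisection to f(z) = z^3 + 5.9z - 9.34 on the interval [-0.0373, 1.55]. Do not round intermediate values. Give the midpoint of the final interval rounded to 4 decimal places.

1.2524

f(-0.037300) = -9.560122, f(1.550000) = 3.528875 (opposite signs)
step 1: m = 0.756350, f(m) = -4.444853 < 0 → root in [0.756350, 1.550000]
step 2: m = 1.153175, f(m) = -1.002761 < 0 → root in [1.153175, 1.550000]
step 3: m = 1.351587, f(m) = 1.103431 > 0 → root in [1.153175, 1.351587]
Midpoint of [1.153175, 1.351587] = 1.252381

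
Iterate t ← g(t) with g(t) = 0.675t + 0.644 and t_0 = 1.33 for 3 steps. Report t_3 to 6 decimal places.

1.781160

t_1 = g(1.330000) = 1.541750
t_2 = g(1.541750) = 1.684681
t_3 = g(1.684681) = 1.781160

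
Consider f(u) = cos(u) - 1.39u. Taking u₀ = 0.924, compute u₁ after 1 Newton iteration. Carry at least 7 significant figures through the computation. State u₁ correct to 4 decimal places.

0.6124

f'(u) = -sin(u) - 1.39
u_0 = 0.924000: f = -0.681727, f' = -2.188019 → u_1 = 0.924000 - (-0.681727)/(-2.188019) = 0.612427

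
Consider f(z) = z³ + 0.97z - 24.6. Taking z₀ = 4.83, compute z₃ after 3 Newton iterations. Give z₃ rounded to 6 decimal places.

f'(z) = 3z² + 0.97
z_0 = 4.830000: f = 92.763687, f' = 70.956700 → z_1 = 4.830000 - (92.763687)/(70.956700) = 3.522672
z_1 = 3.522672: f = 22.530593, f' = 38.197652 → z_2 = 3.522672 - (22.530593)/(38.197652) = 2.932830
z_2 = 2.932830: f = 3.471546, f' = 26.774468 → z_3 = 2.932830 - (3.471546)/(26.774468) = 2.803171

2.803171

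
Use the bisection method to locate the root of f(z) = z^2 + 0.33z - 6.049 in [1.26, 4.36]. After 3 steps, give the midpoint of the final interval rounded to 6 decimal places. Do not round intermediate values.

2.228750

f(1.260000) = -4.045600, f(4.360000) = 14.399400 (opposite signs)
step 1: m = 2.810000, f(m) = 2.774400 > 0 → root in [1.260000, 2.810000]
step 2: m = 2.035000, f(m) = -1.236225 < 0 → root in [2.035000, 2.810000]
step 3: m = 2.422500, f(m) = 0.618931 > 0 → root in [2.035000, 2.422500]
Midpoint of [2.035000, 2.422500] = 2.228750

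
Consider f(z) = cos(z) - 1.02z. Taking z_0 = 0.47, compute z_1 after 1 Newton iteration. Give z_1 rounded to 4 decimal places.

Newton update: z ← z − f(z)/f'(z).
f'(z) = -sin(z) - 1.02
z_0 = 0.470000: f = 0.412168, f' = -1.472886 → z_1 = 0.470000 - (0.412168)/(-1.472886) = 0.749837

0.7498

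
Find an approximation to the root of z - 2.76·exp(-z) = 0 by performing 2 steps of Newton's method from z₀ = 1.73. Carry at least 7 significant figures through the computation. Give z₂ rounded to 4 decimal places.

1.0045

f'(z) = 1 + 2.76·exp(-z)
z_0 = 1.730000: f = 1.240695, f' = 1.489305 → z_1 = 1.730000 - (1.240695)/(1.489305) = 0.896930
z_1 = 0.896930: f = -0.228652, f' = 2.125582 → z_2 = 0.896930 - (-0.228652)/(2.125582) = 1.004502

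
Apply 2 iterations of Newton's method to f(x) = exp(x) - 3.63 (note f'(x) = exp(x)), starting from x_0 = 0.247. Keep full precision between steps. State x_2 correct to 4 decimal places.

1.5349

x_0 = 0.247000: f = -2.349821, f' = 1.280179 → x_1 = 0.247000 - (-2.349821)/(1.280179) = 2.082541
x_1 = 2.082541: f = 4.394832, f' = 8.024832 → x_2 = 2.082541 - (4.394832)/(8.024832) = 1.534887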